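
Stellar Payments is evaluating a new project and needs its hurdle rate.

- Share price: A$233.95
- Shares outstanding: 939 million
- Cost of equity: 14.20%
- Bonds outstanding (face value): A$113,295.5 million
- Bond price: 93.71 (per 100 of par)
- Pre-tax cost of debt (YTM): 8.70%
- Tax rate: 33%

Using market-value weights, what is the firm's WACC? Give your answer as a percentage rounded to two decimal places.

11.47%

Market value of equity E = 233.95 × 939m = 219679.05m. Market value of debt D = 113295.5m × 93.71/100 = 106169.21305m.
Total capital V = 219679.05 + 106169.21305 = 325848.26305.
Equity: weight = 219679.05/325848.26305 = 0.6742; cost = 14.2%.
Bonds outstanding: weight = 106169.21305/325848.26305 = 0.3258; after-tax cost = 8.7% × (1 − 33%) = 5.8290%.
WACC = 0.6742 × 14.2000% + 0.3258 × 5.8290% = 11.4725%.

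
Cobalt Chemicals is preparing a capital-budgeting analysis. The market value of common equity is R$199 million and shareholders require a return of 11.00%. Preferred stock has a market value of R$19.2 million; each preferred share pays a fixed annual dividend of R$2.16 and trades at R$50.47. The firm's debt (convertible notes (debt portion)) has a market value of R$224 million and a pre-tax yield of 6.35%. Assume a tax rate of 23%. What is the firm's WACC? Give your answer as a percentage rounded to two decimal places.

7.61%

Cost of preferred: Rp = 2.16 / 50.47 = 4.2798%.
Total capital V = 199 + 19.2 + 224 = 442.2.
Equity: weight = 199/442.2 = 0.4500; cost = 11%.
Preferred: weight = 19.2/442.2 = 0.0434; cost = 4.2798%.
Convertible notes (debt portion): weight = 224/442.2 = 0.5066; after-tax cost = 6.35% × (1 − 23%) = 4.8895%.
WACC = 0.4500 × 11.0000% + 0.0434 × 4.2798% + 0.5066 × 4.8895% = 7.6129%.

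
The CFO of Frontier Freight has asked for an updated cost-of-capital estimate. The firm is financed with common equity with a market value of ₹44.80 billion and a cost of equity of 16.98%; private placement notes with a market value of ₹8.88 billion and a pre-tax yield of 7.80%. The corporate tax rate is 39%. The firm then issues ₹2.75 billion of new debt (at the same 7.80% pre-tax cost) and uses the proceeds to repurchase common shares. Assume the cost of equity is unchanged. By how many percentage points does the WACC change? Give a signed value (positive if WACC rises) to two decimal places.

Current WACC:
Total capital V = 44.8 + 8.88 = 53.68.
Equity: weight = 44.8/53.68 = 0.8346; cost = 16.98%.
Private placement notes: weight = 8.88/53.68 = 0.1654; after-tax cost = 7.8% × (1 − 39%) = 4.7580%.
WACC = 0.8346 × 16.9800% + 0.1654 × 4.7580% = 14.9582%.
After the change:
Total capital V = 42.05 + 11.63 = 53.68.
Equity: weight = 42.05/53.68 = 0.7833; cost = 16.98%.
Private placement notes: weight = 11.63/53.68 = 0.2167; after-tax cost = 7.8% × (1 − 39%) = 4.7580%.
WACC = 0.7833 × 16.9800% + 0.2167 × 4.7580% = 14.3321%.
Change in WACC = 14.3321% − 14.9582% = -0.6261 pp.

-0.63 pp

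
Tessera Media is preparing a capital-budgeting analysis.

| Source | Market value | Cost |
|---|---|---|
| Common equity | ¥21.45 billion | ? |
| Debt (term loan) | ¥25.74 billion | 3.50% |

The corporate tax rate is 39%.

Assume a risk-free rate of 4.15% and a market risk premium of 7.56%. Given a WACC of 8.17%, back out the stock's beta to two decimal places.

Total capital V = 21.45 + 25.74 = 47.19.
Equity weight = 21.45/47.19 = 0.4545.
Term loan weight = 25.74/47.19 = 0.5455.
Debt contribution = 0.5455 × 3.5% × (1 − 39%) = 1.1645%.
Required equity contribution = 8.17% − 1.1645% = 7.0055%  ⇒  Re = 15.4120%.
CAPM: 15.4120% = 4.15% + β × 7.56%  ⇒  β = 1.4897.

1.49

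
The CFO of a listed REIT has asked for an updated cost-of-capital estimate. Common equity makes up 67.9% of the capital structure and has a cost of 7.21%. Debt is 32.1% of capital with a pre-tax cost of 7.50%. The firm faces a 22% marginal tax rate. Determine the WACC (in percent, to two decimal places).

6.77%

After-tax cost of debt = 7.5% × (1 − 22%) = 5.8500%.
WACC = 0.679 × 7.2100% + 0.321 × 5.8500% = 6.7734%.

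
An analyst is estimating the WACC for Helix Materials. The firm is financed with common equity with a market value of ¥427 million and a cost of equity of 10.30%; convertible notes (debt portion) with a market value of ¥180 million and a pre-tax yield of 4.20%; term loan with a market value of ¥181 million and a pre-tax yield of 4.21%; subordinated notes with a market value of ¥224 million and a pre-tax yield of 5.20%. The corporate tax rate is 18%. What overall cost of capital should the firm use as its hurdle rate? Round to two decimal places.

Total capital V = 427 + 180 + 181 + 224 = 1012.
Equity: weight = 427/1012 = 0.4219; cost = 10.3%.
Convertible notes (debt portion): weight = 180/1012 = 0.1779; after-tax cost = 4.2% × (1 − 18%) = 3.4440%.
Term loan: weight = 181/1012 = 0.1789; after-tax cost = 4.21% × (1 − 18%) = 3.4522%.
Subordinated notes: weight = 224/1012 = 0.2213; after-tax cost = 5.2% × (1 − 18%) = 4.2640%.
WACC = 0.4219 × 10.3000% + 0.1779 × 3.4440% + 0.1789 × 3.4522% + 0.2213 × 4.2640% = 6.5198%.

6.52%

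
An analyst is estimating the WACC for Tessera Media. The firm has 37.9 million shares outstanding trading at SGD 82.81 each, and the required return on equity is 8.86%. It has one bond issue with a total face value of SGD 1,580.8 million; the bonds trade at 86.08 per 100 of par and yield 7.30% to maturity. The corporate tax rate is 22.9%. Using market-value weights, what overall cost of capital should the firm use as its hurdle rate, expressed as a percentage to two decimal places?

Market value of equity E = 82.81 × 37.9m = 3138.499m. Market value of debt D = 1580.8m × 86.08/100 = 1360.75264m.
Total capital V = 3138.499 + 1360.75264 = 4499.25164.
Equity: weight = 3138.499/4499.25164 = 0.6976; cost = 8.86%.
Bonds outstanding: weight = 1360.75264/4499.25164 = 0.3024; after-tax cost = 7.3% × (1 − 22.9%) = 5.6283%.
WACC = 0.6976 × 8.8600% + 0.3024 × 5.6283% = 7.8826%.

7.88%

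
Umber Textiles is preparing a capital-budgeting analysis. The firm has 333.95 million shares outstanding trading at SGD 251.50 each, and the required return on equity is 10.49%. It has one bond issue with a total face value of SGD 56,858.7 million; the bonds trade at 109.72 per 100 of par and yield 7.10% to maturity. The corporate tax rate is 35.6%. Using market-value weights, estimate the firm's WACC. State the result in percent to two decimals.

7.97%

Market value of equity E = 251.5 × 333.95m = 83988.425m. Market value of debt D = 56858.7m × 109.72/100 = 62385.36564m.
Total capital V = 83988.425 + 62385.36564 = 146373.79064.
Equity: weight = 83988.425/146373.79064 = 0.5738; cost = 10.49%.
Bonds outstanding: weight = 62385.36564/146373.79064 = 0.4262; after-tax cost = 7.1% × (1 − 35.6%) = 4.5724%.
WACC = 0.5738 × 10.4900% + 0.4262 × 4.5724% = 7.9679%.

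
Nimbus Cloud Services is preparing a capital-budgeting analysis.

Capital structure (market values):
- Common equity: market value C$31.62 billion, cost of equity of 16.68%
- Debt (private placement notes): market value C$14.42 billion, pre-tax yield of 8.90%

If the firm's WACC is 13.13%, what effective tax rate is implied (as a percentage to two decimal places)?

Total capital V = 31.62 + 14.42 = 46.04.
Equity weight = 31.62/46.04 = 0.6868.
Private placement notes weight = 14.42/46.04 = 0.3132.
Equity contribution = 0.6868 × 16.68% = 11.4557%.
Debt contribution must be 13.13% − 11.4557% = 1.6743%.
0.3132 × 8.9% × (1 − T) = 1.6743%  ⇒  (1 − T) = 0.6006.
T = 39.9370%.

39.94%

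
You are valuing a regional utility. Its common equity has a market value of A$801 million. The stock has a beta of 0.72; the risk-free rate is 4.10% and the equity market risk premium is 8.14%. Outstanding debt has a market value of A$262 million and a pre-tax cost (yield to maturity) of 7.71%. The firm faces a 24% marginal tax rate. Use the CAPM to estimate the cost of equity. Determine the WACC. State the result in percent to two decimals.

Cost of equity via CAPM: Re = 4.1% + 0.72 × 8.14% = 9.9608%.
Total capital V = 801 + 262 = 1063.
Equity: weight = 801/1063 = 0.7535; cost = 9.9608%.
Debt: weight = 262/1063 = 0.2465; after-tax cost = 7.71% × (1 − 24%) = 5.8596%.
WACC = 0.7535 × 9.9608% + 0.2465 × 5.8596% = 8.9500%.

8.95%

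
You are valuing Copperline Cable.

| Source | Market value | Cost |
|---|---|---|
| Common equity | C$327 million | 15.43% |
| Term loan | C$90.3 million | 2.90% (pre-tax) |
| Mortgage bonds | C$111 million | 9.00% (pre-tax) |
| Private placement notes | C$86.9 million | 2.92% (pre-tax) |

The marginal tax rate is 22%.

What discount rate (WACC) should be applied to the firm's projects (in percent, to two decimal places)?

10.12%

Total capital V = 327 + 90.3 + 111 + 86.9 = 615.2.
Equity: weight = 327/615.2 = 0.5315; cost = 15.43%.
Term loan: weight = 90.3/615.2 = 0.1468; after-tax cost = 2.9% × (1 − 22%) = 2.2620%.
Mortgage bonds: weight = 111/615.2 = 0.1804; after-tax cost = 9% × (1 − 22%) = 7.0200%.
Private placement notes: weight = 86.9/615.2 = 0.1413; after-tax cost = 2.92% × (1 − 22%) = 2.2776%.
WACC = 0.5315 × 15.4300% + 0.1468 × 2.2620% + 0.1804 × 7.0200% + 0.1413 × 2.2776% = 10.1219%.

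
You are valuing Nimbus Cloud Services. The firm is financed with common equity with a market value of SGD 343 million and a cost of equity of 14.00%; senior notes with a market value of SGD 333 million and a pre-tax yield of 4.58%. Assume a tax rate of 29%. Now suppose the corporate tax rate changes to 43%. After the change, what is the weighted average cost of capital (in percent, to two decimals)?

8.39%

After the change:
Total capital V = 343 + 333 = 676.
Equity: weight = 343/676 = 0.5074; cost = 14%.
Senior notes: weight = 333/676 = 0.4926; after-tax cost = 4.58% × (1 − 43%) = 2.6106%.
WACC = 0.5074 × 14.0000% + 0.4926 × 2.6106% = 8.3895%.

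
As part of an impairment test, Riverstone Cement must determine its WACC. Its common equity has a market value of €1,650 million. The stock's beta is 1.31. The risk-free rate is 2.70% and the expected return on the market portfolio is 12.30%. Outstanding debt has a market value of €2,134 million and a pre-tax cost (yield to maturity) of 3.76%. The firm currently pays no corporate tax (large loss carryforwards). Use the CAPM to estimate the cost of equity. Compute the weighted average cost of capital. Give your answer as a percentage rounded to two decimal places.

Market risk premium = 12.3% − 2.7% = 9.6%.
Cost of equity via CAPM: Re = 2.7% + 1.31 × 9.6% = 15.2760%.
Total capital V = 1650 + 2134 = 3784.
Equity: weight = 1650/3784 = 0.4360; cost = 15.276%.
Debt: weight = 2134/3784 = 0.5640; after-tax cost = 3.76% × (1 − 0%) = 3.7600%.
WACC = 0.4360 × 15.2760% + 0.5640 × 3.7600% = 8.7815%.

8.78%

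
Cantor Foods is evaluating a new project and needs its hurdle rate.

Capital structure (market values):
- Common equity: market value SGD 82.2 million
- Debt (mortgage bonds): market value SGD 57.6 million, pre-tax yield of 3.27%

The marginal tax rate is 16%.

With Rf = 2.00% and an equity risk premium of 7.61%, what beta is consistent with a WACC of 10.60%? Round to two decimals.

Total capital V = 82.2 + 57.6 = 139.8.
Equity weight = 82.2/139.8 = 0.5880.
Mortgage bonds weight = 57.6/139.8 = 0.4120.
Debt contribution = 0.4120 × 3.27% × (1 − 16%) = 1.1317%.
Required equity contribution = 10.6% − 1.1317% = 9.4683%  ⇒  Re = 16.1030%.
CAPM: 16.1030% = 2.0% + β × 7.61%  ⇒  β = 1.8532.

1.85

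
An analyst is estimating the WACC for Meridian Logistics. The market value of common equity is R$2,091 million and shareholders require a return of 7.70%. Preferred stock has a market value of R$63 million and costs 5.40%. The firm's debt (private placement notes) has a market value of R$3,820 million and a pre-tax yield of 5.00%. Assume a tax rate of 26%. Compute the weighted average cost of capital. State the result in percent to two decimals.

Total capital V = 2091 + 63 + 3820 = 5974.
Equity: weight = 2091/5974 = 0.3500; cost = 7.7%.
Preferred: weight = 63/5974 = 0.0105; cost = 5.4%.
Private placement notes: weight = 3820/5974 = 0.6394; after-tax cost = 5% × (1 − 26%) = 3.7000%.
WACC = 0.3500 × 7.7000% + 0.0105 × 5.4000% + 0.6394 × 3.7000% = 5.1180%.

5.12%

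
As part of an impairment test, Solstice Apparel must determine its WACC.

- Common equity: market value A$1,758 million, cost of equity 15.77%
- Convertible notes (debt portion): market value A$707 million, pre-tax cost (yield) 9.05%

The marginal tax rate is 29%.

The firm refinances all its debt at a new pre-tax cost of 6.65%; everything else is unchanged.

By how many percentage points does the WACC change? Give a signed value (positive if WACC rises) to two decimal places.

-0.49 pp

Current WACC:
Total capital V = 1758 + 707 = 2465.
Equity: weight = 1758/2465 = 0.7132; cost = 15.77%.
Convertible notes (debt portion): weight = 707/2465 = 0.2868; after-tax cost = 9.05% × (1 − 29%) = 6.4255%.
WACC = 0.7132 × 15.7700% + 0.2868 × 6.4255% = 13.0899%.
After the change:
Total capital V = 1758 + 707 = 2465.
Equity: weight = 1758/2465 = 0.7132; cost = 15.77%.
Convertible notes (debt portion): weight = 707/2465 = 0.2868; after-tax cost = 6.65% × (1 − 29%) = 4.7215%.
WACC = 0.7132 × 15.7700% + 0.2868 × 4.7215% = 12.6011%.
Change in WACC = 12.6011% − 13.0899% = -0.4887 pp.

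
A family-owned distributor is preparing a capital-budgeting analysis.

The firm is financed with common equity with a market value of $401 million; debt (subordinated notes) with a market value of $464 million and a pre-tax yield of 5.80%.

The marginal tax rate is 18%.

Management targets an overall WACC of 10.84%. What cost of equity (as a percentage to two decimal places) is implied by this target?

Total capital V = 401 + 464 = 865.
Equity weight = 401/865 = 0.4636.
Subordinated notes weight = 464/865 = 0.5364.
Debt contribution = 0.5364 × 5.8% × (1 − 18%) = 2.5512%.
Required equity contribution = 10.84% − 2.5512% = 8.2888%.
Re = 8.2888% / 0.4636 = 17.8798%.

17.88%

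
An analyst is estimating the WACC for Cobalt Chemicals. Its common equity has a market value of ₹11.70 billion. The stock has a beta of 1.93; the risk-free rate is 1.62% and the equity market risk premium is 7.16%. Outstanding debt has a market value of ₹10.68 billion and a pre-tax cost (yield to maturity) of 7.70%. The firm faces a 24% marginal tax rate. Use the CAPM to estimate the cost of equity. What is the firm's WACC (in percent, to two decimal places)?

Cost of equity via CAPM: Re = 1.62% + 1.93 × 7.16% = 15.4388%.
Total capital V = 11.7 + 10.68 = 22.38.
Equity: weight = 11.7/22.38 = 0.5228; cost = 15.4388%.
Debt: weight = 10.68/22.38 = 0.4772; after-tax cost = 7.7% × (1 − 24%) = 5.8520%.
WACC = 0.5228 × 15.4388% + 0.4772 × 5.8520% = 10.8639%.

10.86%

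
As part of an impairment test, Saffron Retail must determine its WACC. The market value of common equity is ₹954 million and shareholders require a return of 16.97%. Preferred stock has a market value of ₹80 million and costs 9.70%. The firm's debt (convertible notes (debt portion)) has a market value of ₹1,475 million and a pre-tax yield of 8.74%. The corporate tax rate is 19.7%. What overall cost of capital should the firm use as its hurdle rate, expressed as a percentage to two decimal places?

10.89%

Total capital V = 954 + 80 + 1475 = 2509.
Equity: weight = 954/2509 = 0.3802; cost = 16.97%.
Preferred: weight = 80/2509 = 0.0319; cost = 9.7%.
Convertible notes (debt portion): weight = 1475/2509 = 0.5879; after-tax cost = 8.74% × (1 − 19.7%) = 7.0182%.
WACC = 0.3802 × 16.9700% + 0.0319 × 9.7000% + 0.5879 × 7.0182% = 10.8877%.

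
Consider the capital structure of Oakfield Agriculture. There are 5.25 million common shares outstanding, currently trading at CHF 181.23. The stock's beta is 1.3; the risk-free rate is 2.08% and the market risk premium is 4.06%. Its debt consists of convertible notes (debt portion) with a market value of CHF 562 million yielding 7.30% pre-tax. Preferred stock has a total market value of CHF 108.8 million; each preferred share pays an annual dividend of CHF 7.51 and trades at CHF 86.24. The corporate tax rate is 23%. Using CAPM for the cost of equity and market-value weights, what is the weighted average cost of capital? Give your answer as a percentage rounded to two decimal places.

Cost of equity via CAPM: Re = 2.08% + 1.3 × 4.06% = 7.3580%.
Cost of preferred: Rp = 7.51 / 86.24 = 8.7083%.
Market value of equity E = 181.23 × 5.25m = 951.4575m.
Total capital V = 951.4575 + 108.8 + 562 = 1622.2575.
Equity: weight = 951.4575/1622.2575 = 0.5865; cost = 7.358%.
Preferred: weight = 108.8/1622.2575 = 0.0671; cost = 8.7083%.
Convertible notes (debt portion): weight = 562/1622.2575 = 0.3464; after-tax cost = 7.3% × (1 − 23%) = 5.6210%.
WACC = 0.5865 × 7.3580% + 0.0671 × 8.7083% + 0.3464 × 5.6210% = 6.8468%.

6.85%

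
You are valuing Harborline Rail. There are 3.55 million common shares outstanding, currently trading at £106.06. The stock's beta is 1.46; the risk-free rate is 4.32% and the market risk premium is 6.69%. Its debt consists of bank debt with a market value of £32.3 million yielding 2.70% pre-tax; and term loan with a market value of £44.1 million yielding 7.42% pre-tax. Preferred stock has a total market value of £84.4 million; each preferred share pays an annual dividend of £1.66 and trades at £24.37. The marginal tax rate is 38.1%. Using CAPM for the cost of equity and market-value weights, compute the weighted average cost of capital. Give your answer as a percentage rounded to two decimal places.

Cost of equity via CAPM: Re = 4.32% + 1.46 × 6.69% = 14.0874%.
Cost of preferred: Rp = 1.66 / 24.37 = 6.8117%.
Market value of equity E = 106.06 × 3.55m = 376.513m.
Total capital V = 376.513 + 84.4 + 32.3 + 44.1 = 537.313.
Equity: weight = 376.513/537.313 = 0.7007; cost = 14.0874%.
Preferred: weight = 84.4/537.313 = 0.1571; cost = 6.8117%.
Bank debt: weight = 32.3/537.313 = 0.0601; after-tax cost = 2.7% × (1 − 38.1%) = 1.6713%.
Term loan: weight = 44.1/537.313 = 0.0821; after-tax cost = 7.42% × (1 − 38.1%) = 4.5930%.
WACC = 0.7007 × 14.0874% + 0.1571 × 6.8117% + 0.0601 × 1.6713% + 0.0821 × 4.5930% = 11.4189%.

11.42%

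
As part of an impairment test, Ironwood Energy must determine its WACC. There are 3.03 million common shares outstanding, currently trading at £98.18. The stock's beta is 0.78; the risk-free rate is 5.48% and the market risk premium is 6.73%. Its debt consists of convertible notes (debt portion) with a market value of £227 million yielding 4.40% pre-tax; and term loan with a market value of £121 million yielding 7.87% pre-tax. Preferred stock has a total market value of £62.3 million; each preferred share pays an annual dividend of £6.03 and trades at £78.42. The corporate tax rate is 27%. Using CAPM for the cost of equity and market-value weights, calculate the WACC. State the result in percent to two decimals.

Cost of equity via CAPM: Re = 5.48% + 0.78 × 6.73% = 10.7294%.
Cost of preferred: Rp = 6.03 / 78.42 = 7.6894%.
Market value of equity E = 98.18 × 3.03m = 297.4854m.
Total capital V = 297.4854 + 62.3 + 227 + 121 = 707.7854.
Equity: weight = 297.4854/707.7854 = 0.4203; cost = 10.7294%.
Preferred: weight = 62.3/707.7854 = 0.0880; cost = 7.6894%.
Convertible notes (debt portion): weight = 227/707.7854 = 0.3207; after-tax cost = 4.4% × (1 − 27%) = 3.2120%.
Term loan: weight = 121/707.7854 = 0.1710; after-tax cost = 7.87% × (1 − 27%) = 5.7451%.
WACC = 0.4203 × 10.7294% + 0.0880 × 7.6894% + 0.3207 × 3.2120% + 0.1710 × 5.7451% = 7.1988%.

7.20%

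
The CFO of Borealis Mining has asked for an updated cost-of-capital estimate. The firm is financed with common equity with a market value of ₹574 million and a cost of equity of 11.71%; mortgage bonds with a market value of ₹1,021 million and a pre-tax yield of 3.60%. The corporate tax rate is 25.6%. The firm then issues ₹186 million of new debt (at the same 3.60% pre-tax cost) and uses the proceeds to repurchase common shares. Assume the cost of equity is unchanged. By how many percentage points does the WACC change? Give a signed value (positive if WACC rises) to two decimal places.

Current WACC:
Total capital V = 574 + 1021 = 1595.
Equity: weight = 574/1595 = 0.3599; cost = 11.71%.
Mortgage bonds: weight = 1021/1595 = 0.6401; after-tax cost = 3.6% × (1 − 25.6%) = 2.6784%.
WACC = 0.3599 × 11.7100% + 0.6401 × 2.6784% = 5.9286%.
After the change:
Total capital V = 388 + 1207 = 1595.
Equity: weight = 388/1595 = 0.2433; cost = 11.71%.
Mortgage bonds: weight = 1207/1595 = 0.7567; after-tax cost = 3.6% × (1 − 25.6%) = 2.6784%.
WACC = 0.2433 × 11.7100% + 0.7567 × 2.6784% = 4.8754%.
Change in WACC = 4.8754% − 5.9286% = -1.0532 pp.

-1.05 pp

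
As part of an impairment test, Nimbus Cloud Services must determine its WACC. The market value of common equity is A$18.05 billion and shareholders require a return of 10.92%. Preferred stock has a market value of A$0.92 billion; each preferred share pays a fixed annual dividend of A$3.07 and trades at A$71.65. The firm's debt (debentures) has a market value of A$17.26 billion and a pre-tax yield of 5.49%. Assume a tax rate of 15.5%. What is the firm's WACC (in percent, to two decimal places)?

7.76%

Cost of preferred: Rp = 3.07 / 71.65 = 4.2847%.
Total capital V = 18.05 + 0.92 + 17.26 = 36.23.
Equity: weight = 18.05/36.23 = 0.4982; cost = 10.92%.
Preferred: weight = 0.92/36.23 = 0.0254; cost = 4.2847%.
Debentures: weight = 17.26/36.23 = 0.4764; after-tax cost = 5.49% × (1 − 15.5%) = 4.6391%.
WACC = 0.4982 × 10.9200% + 0.0254 × 4.2847% + 0.4764 × 4.6391% = 7.7593%.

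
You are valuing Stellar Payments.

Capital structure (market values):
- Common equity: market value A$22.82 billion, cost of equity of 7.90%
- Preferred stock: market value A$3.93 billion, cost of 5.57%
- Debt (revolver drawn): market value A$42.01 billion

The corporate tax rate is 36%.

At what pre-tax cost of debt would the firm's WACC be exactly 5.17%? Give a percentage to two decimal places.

Total capital V = 22.82 + 3.93 + 42.01 = 68.76.
Equity weight = 22.82/68.76 = 0.3319.
Preferred weight = 3.93/68.76 = 0.0572.
Revolver drawn weight = 42.01/68.76 = 0.6110.
Equity contribution = 0.3319 × 7.9% = 2.6218%.
Preferred contribution = 0.0572 × 5.57% = 0.3184%.
Remaining for debt = 5.17% − 2.9402% = 2.2298%.
Rd × (1 − 36%) × 0.6110 = 2.2298%  ⇒  Rd = 5.7026%.

5.70%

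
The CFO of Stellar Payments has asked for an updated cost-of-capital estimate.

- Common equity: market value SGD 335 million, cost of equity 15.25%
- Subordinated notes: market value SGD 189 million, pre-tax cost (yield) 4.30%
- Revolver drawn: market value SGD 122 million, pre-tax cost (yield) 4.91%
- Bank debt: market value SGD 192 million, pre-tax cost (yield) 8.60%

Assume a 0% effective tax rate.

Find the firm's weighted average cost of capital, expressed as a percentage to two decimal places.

Total capital V = 335 + 189 + 122 + 192 = 838.
Equity: weight = 335/838 = 0.3998; cost = 15.25%.
Subordinated notes: weight = 189/838 = 0.2255; after-tax cost = 4.3% × (1 − 0%) = 4.3000%.
Revolver drawn: weight = 122/838 = 0.1456; after-tax cost = 4.91% × (1 − 0%) = 4.9100%.
Bank debt: weight = 192/838 = 0.2291; after-tax cost = 8.6% × (1 − 0%) = 8.6000%.
WACC = 0.3998 × 15.2500% + 0.2255 × 4.3000% + 0.1456 × 4.9100% + 0.2291 × 8.6000% = 9.7514%.

9.75%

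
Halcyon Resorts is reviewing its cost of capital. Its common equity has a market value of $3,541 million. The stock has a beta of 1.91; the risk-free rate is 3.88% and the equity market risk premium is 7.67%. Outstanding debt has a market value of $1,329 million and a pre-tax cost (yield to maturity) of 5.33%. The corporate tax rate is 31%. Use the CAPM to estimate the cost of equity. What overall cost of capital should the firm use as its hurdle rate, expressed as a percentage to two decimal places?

14.48%

Cost of equity via CAPM: Re = 3.88% + 1.91 × 7.67% = 18.5297%.
Total capital V = 3541 + 1329 = 4870.
Equity: weight = 3541/4870 = 0.7271; cost = 18.5297%.
Debt: weight = 1329/4870 = 0.2729; after-tax cost = 5.33% × (1 − 31%) = 3.6777%.
WACC = 0.7271 × 18.5297% + 0.2729 × 3.6777% = 14.4767%.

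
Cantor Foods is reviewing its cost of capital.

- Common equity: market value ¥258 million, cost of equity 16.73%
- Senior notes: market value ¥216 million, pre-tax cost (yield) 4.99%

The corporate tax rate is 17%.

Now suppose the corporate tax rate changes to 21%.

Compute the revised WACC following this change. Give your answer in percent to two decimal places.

After the change:
Total capital V = 258 + 216 = 474.
Equity: weight = 258/474 = 0.5443; cost = 16.73%.
Senior notes: weight = 216/474 = 0.4557; after-tax cost = 4.99% × (1 − 21%) = 3.9421%.
WACC = 0.5443 × 16.7300% + 0.4557 × 3.9421% = 10.9026%.

10.90%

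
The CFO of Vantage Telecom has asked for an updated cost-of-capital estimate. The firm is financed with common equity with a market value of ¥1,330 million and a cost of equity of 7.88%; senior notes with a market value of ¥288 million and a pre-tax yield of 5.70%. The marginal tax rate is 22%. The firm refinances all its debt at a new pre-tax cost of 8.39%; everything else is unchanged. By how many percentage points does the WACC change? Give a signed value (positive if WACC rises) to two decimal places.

Current WACC:
Total capital V = 1330 + 288 = 1618.
Equity: weight = 1330/1618 = 0.8220; cost = 7.88%.
Senior notes: weight = 288/1618 = 0.1780; after-tax cost = 5.7% × (1 − 22%) = 4.4460%.
WACC = 0.8220 × 7.8800% + 0.1780 × 4.4460% = 7.2688%.
After the change:
Total capital V = 1330 + 288 = 1618.
Equity: weight = 1330/1618 = 0.8220; cost = 7.88%.
Senior notes: weight = 288/1618 = 0.1780; after-tax cost = 8.39% × (1 − 22%) = 6.5442%.
WACC = 0.8220 × 7.8800% + 0.1780 × 6.5442% = 7.6422%.
Change in WACC = 7.6422% − 7.2688% = 0.3735 pp.

+0.37 pp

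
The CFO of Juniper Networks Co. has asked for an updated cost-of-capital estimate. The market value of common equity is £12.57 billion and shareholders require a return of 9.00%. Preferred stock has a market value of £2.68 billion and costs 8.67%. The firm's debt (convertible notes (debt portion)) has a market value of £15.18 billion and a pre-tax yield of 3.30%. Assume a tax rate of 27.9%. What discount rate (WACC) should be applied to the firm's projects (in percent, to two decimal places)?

5.67%

Total capital V = 12.57 + 2.68 + 15.18 = 30.43.
Equity: weight = 12.57/30.43 = 0.4131; cost = 9%.
Preferred: weight = 2.68/30.43 = 0.0881; cost = 8.67%.
Convertible notes (debt portion): weight = 15.18/30.43 = 0.4988; after-tax cost = 3.3% × (1 − 27.9%) = 2.3793%.
WACC = 0.4131 × 9.0000% + 0.0881 × 8.6700% + 0.4988 × 2.3793% = 5.6682%.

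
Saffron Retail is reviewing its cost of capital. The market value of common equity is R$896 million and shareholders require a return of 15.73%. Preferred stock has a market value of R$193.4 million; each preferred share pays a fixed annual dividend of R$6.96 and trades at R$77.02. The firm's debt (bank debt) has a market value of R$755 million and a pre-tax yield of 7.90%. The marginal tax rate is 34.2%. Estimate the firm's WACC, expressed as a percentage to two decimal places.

Cost of preferred: Rp = 6.96 / 77.02 = 9.0366%.
Total capital V = 896 + 193.4 + 755 = 1844.4.
Equity: weight = 896/1844.4 = 0.4858; cost = 15.73%.
Preferred: weight = 193.4/1844.4 = 0.1049; cost = 9.0366%.
Bank debt: weight = 755/1844.4 = 0.4093; after-tax cost = 7.9% × (1 − 34.2%) = 5.1982%.
WACC = 0.4858 × 15.7300% + 0.1049 × 9.0366% + 0.4093 × 5.1982% = 10.7170%.

10.72%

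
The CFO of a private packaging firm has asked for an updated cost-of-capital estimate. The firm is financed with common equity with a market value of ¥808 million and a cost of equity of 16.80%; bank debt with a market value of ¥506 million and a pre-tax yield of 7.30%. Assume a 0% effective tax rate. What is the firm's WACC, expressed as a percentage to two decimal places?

Total capital V = 808 + 506 = 1314.
Equity: weight = 808/1314 = 0.6149; cost = 16.8%.
Bank debt: weight = 506/1314 = 0.3851; after-tax cost = 7.3% × (1 − 0%) = 7.3000%.
WACC = 0.6149 × 16.8000% + 0.3851 × 7.3000% = 13.1417%.

13.14%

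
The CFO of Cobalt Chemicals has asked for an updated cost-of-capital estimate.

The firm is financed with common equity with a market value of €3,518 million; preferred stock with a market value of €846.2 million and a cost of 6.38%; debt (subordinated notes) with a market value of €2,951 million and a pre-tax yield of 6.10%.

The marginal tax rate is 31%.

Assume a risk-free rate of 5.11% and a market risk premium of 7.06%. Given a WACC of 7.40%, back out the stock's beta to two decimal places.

0.74

Total capital V = 3518 + 846.2 + 2951 = 7315.2.
Equity weight = 3518/7315.2 = 0.4809.
Preferred weight = 846.2/7315.2 = 0.1157.
Subordinated notes weight = 2951/7315.2 = 0.4034.
Debt contribution = 0.4034 × 6.1% × (1 − 31%) = 1.6979%.
Preferred contribution = 0.1157 × 6.38% = 0.7380%.
Required equity contribution = 7.4% − 2.4360% = 4.9640%  ⇒  Re = 10.3220%.
CAPM: 10.3220% = 5.11% + β × 7.06%  ⇒  β = 0.7383.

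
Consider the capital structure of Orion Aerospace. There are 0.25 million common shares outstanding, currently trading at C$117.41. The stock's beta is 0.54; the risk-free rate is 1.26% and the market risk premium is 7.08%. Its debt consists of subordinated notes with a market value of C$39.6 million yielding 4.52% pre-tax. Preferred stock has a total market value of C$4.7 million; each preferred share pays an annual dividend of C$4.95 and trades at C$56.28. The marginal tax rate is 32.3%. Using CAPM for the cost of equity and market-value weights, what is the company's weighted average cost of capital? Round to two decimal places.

4.23%

Cost of equity via CAPM: Re = 1.26% + 0.54 × 7.08% = 5.0832%.
Cost of preferred: Rp = 4.95 / 56.28 = 8.7953%.
Market value of equity E = 117.41 × 0.25m = 29.3525m.
Total capital V = 29.3525 + 4.7 + 39.6 = 73.6525.
Equity: weight = 29.3525/73.6525 = 0.3985; cost = 5.0832%.
Preferred: weight = 4.7/73.6525 = 0.0638; cost = 8.7953%.
Subordinated notes: weight = 39.6/73.6525 = 0.5377; after-tax cost = 4.52% × (1 − 32.3%) = 3.0600%.
WACC = 0.3985 × 5.0832% + 0.0638 × 8.7953% + 0.5377 × 3.0600% = 4.2323%.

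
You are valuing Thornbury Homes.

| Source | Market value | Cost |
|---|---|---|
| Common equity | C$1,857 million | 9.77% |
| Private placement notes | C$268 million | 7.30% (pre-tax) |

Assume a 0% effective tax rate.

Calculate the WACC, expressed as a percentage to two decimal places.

Total capital V = 1857 + 268 = 2125.
Equity: weight = 1857/2125 = 0.8739; cost = 9.77%.
Private placement notes: weight = 268/2125 = 0.1261; after-tax cost = 7.3% × (1 − 0%) = 7.3000%.
WACC = 0.8739 × 9.7700% + 0.1261 × 7.3000% = 9.4585%.

9.46%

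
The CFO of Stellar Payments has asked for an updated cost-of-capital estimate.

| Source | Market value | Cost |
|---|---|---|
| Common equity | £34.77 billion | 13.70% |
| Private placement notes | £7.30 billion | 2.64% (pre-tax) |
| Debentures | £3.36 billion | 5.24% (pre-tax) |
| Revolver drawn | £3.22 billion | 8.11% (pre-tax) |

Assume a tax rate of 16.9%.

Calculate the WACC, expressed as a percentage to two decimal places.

Total capital V = 34.77 + 7.3 + 3.36 + 3.22 = 48.65.
Equity: weight = 34.77/48.65 = 0.7147; cost = 13.7%.
Private placement notes: weight = 7.3/48.65 = 0.1501; after-tax cost = 2.64% × (1 − 16.9%) = 2.1938%.
Debentures: weight = 3.36/48.65 = 0.0691; after-tax cost = 5.24% × (1 − 16.9%) = 4.3544%.
Revolver drawn: weight = 3.22/48.65 = 0.0662; after-tax cost = 8.11% × (1 − 16.9%) = 6.7394%.
WACC = 0.7147 × 13.7000% + 0.1501 × 2.1938% + 0.0691 × 4.3544% + 0.0662 × 6.7394% = 10.8673%.

10.87%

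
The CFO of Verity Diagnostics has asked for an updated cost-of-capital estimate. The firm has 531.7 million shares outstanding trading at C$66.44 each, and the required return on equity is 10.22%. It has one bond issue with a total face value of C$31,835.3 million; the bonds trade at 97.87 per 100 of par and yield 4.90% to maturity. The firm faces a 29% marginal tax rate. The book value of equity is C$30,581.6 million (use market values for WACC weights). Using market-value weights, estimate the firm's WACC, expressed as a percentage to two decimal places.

7.06%

Market value of equity E = 66.44 × 531.7m = 35326.148m. Market value of debt D = 31835.3m × 97.87/100 = 31157.20811m.
Total capital V = 35326.148 + 31157.20811 = 66483.35611.
Equity: weight = 35326.148/66483.35611 = 0.5314; cost = 10.22%.
Bonds outstanding: weight = 31157.20811/66483.35611 = 0.4686; after-tax cost = 4.9% × (1 − 29%) = 3.4790%.
WACC = 0.5314 × 10.2200% + 0.4686 × 3.4790% = 7.0609%.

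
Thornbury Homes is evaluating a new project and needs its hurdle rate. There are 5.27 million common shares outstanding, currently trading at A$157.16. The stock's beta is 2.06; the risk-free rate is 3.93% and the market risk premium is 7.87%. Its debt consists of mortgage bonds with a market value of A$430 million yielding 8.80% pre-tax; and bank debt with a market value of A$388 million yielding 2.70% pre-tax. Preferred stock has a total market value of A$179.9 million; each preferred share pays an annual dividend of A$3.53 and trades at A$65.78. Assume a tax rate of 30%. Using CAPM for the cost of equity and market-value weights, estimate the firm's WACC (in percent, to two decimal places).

Cost of equity via CAPM: Re = 3.93% + 2.06 × 7.87% = 20.1422%.
Cost of preferred: Rp = 3.53 / 65.78 = 5.3664%.
Market value of equity E = 157.16 × 5.27m = 828.2332m.
Total capital V = 828.2332 + 179.9 + 430 + 388 = 1826.1332.
Equity: weight = 828.2332/1826.1332 = 0.4535; cost = 20.1422%.
Preferred: weight = 179.9/1826.1332 = 0.0985; cost = 5.3664%.
Mortgage bonds: weight = 430/1826.1332 = 0.2355; after-tax cost = 8.8% × (1 − 30%) = 6.1600%.
Bank debt: weight = 388/1826.1332 = 0.2125; after-tax cost = 2.7% × (1 − 30%) = 1.8900%.
WACC = 0.4535 × 20.1422% + 0.0985 × 5.3664% + 0.2355 × 6.1600% + 0.2125 × 1.8900% = 11.5161%.

11.52%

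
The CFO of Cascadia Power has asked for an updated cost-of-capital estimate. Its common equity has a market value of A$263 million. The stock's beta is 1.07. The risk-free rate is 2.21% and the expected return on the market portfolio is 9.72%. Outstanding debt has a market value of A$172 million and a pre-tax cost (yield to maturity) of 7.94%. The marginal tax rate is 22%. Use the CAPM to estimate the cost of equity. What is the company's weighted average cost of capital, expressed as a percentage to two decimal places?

Market risk premium = 9.72% − 2.21% = 7.51%.
Cost of equity via CAPM: Re = 2.21% + 1.07 × 7.51% = 10.2457%.
Total capital V = 263 + 172 = 435.
Equity: weight = 263/435 = 0.6046; cost = 10.2457%.
Debt: weight = 172/435 = 0.3954; after-tax cost = 7.94% × (1 − 22%) = 6.1932%.
WACC = 0.6046 × 10.2457% + 0.3954 × 6.1932% = 8.6433%.

8.64%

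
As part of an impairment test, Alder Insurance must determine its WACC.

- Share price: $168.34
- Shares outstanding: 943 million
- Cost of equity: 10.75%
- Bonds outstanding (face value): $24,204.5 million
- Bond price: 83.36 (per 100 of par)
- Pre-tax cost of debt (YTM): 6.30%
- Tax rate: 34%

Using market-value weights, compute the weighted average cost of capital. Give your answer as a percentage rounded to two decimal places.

Market value of equity E = 168.34 × 943m = 158744.62m. Market value of debt D = 24204.5m × 83.36/100 = 20176.8712m.
Total capital V = 158744.62 + 20176.8712 = 178921.4912.
Equity: weight = 158744.62/178921.4912 = 0.8872; cost = 10.75%.
Bonds outstanding: weight = 20176.8712/178921.4912 = 0.1128; after-tax cost = 6.3% × (1 − 34%) = 4.1580%.
WACC = 0.8872 × 10.7500% + 0.1128 × 4.1580% = 10.0066%.

10.01%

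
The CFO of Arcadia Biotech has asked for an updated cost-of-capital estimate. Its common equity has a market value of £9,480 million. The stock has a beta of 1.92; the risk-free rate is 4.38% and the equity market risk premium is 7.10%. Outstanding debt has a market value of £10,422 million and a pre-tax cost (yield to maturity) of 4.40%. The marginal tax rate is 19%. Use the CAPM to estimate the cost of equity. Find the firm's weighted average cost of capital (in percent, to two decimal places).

Cost of equity via CAPM: Re = 4.38% + 1.92 × 7.1% = 18.0120%.
Total capital V = 9480 + 10422 = 19902.
Equity: weight = 9480/19902 = 0.4763; cost = 18.012%.
Debt: weight = 10422/19902 = 0.5237; after-tax cost = 4.4% × (1 − 19%) = 3.5640%.
WACC = 0.4763 × 18.0120% + 0.5237 × 3.5640% = 10.4461%.

10.45%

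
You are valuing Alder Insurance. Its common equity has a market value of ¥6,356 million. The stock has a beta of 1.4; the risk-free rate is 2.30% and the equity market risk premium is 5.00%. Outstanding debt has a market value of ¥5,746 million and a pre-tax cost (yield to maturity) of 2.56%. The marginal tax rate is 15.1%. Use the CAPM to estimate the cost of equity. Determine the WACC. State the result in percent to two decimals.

Cost of equity via CAPM: Re = 2.3% + 1.4 × 5.0% = 9.3000%.
Total capital V = 6356 + 5746 = 12102.
Equity: weight = 6356/12102 = 0.5252; cost = 9.3%.
Debt: weight = 5746/12102 = 0.4748; after-tax cost = 2.56% × (1 − 15.1%) = 2.1734%.
WACC = 0.5252 × 9.3000% + 0.4748 × 2.1734% = 5.9163%.

5.92%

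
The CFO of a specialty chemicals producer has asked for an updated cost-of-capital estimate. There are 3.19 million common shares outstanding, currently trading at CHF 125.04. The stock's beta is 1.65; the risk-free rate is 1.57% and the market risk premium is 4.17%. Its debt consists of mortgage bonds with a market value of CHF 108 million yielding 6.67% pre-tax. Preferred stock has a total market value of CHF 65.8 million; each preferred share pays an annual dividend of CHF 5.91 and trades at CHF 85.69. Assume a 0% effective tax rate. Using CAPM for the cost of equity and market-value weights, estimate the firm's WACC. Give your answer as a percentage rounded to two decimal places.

7.94%

Cost of equity via CAPM: Re = 1.57% + 1.65 × 4.17% = 8.4505%.
Cost of preferred: Rp = 5.91 / 85.69 = 6.8970%.
Market value of equity E = 125.04 × 3.19m = 398.8776m.
Total capital V = 398.8776 + 65.8 + 108 = 572.6776.
Equity: weight = 398.8776/572.6776 = 0.6965; cost = 8.4505%.
Preferred: weight = 65.8/572.6776 = 0.1149; cost = 6.897%.
Mortgage bonds: weight = 108/572.6776 = 0.1886; after-tax cost = 6.67% × (1 − 0%) = 6.6700%.
WACC = 0.6965 × 8.4505% + 0.1149 × 6.8970% + 0.1886 × 6.6700% = 7.9362%.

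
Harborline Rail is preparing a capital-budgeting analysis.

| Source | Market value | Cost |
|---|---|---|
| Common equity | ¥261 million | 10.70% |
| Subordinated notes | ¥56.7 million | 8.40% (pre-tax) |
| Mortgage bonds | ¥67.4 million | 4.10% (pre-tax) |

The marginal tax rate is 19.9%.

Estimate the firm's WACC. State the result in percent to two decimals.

Total capital V = 261 + 56.7 + 67.4 = 385.1.
Equity: weight = 261/385.1 = 0.6777; cost = 10.7%.
Subordinated notes: weight = 56.7/385.1 = 0.1472; after-tax cost = 8.4% × (1 − 19.9%) = 6.7284%.
Mortgage bonds: weight = 67.4/385.1 = 0.1750; after-tax cost = 4.1% × (1 − 19.9%) = 3.2841%.
WACC = 0.6777 × 10.7000% + 0.1472 × 6.7284% + 0.1750 × 3.2841% = 8.8173%.

8.82%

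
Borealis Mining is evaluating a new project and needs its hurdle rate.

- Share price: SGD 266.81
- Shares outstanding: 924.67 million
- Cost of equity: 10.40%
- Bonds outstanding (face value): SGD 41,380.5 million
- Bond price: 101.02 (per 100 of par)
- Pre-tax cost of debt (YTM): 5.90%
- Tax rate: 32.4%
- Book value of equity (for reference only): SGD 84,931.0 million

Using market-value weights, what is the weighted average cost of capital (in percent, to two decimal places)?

9.47%

Market value of equity E = 266.81 × 924.67m = 246711.2027m. Market value of debt D = 41380.5m × 101.02/100 = 41802.5811m.
Total capital V = 246711.2027 + 41802.5811 = 288513.7838.
Equity: weight = 246711.2027/288513.7838 = 0.8551; cost = 10.4%.
Bonds outstanding: weight = 41802.5811/288513.7838 = 0.1449; after-tax cost = 5.9% × (1 − 32.4%) = 3.9884%.
WACC = 0.8551 × 10.4000% + 0.1449 × 3.9884% = 9.4710%.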